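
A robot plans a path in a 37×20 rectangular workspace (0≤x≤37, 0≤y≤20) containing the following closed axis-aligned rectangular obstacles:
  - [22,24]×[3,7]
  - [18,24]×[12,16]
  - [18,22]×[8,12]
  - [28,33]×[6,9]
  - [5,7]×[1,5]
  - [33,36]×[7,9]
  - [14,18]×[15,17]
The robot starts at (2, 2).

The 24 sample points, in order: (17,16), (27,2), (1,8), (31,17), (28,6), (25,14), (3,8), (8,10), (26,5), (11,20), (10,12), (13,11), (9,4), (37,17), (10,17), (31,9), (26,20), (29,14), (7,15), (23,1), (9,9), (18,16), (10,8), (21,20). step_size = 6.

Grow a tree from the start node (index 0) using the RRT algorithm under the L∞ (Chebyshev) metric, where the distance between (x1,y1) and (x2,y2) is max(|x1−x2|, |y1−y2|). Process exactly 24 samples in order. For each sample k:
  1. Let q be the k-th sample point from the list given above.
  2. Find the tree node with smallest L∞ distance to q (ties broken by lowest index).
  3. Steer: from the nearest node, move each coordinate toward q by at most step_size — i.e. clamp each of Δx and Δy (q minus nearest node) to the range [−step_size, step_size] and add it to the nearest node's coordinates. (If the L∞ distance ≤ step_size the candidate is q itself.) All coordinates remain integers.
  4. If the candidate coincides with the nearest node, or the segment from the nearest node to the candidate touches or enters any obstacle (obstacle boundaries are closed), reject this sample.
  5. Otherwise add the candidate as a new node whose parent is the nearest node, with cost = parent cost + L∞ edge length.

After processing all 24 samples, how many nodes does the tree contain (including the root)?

Node count: 14

1. q=(17,16) nearest=0 d=15 new=(8,8) → blocked by [5,7]×[1,5], reject
2. q=(27,2) nearest=0 d=25 new=(8,2) → blocked by [5,7]×[1,5], reject
3. q=(1,8) nearest=0 d=6 new=(1,8) → add node 1 parent=0 cost=6
4. q=(31,17) nearest=0 d=29 new=(8,8) → blocked by [5,7]×[1,5], reject
5. q=(28,6) nearest=0 d=26 new=(8,6) → blocked by [5,7]×[1,5], reject
6. q=(25,14) nearest=0 d=23 new=(8,8) → blocked by [5,7]×[1,5], reject
7. q=(3,8) nearest=1 d=2 new=(3,8) → add node 2 parent=1 cost=8
8. q=(8,10) nearest=2 d=5 new=(8,10) → add node 3 parent=2 cost=13
9. q=(26,5) nearest=3 d=18 new=(14,5) → add node 4 parent=3 cost=19
10. q=(11,20) nearest=3 d=10 new=(11,16) → add node 5 parent=3 cost=19
11. q=(10,12) nearest=3 d=2 new=(10,12) → add node 6 parent=3 cost=15
12. q=(13,11) nearest=6 d=3 new=(13,11) → add node 7 parent=6 cost=18
13. q=(9,4) nearest=4 d=5 new=(9,4) → add node 8 parent=4 cost=24
14. q=(37,17) nearest=4 d=23 new=(20,11) → blocked by [18,22]×[8,12], reject
15. q=(10,17) nearest=5 d=1 new=(10,17) → add node 9 parent=5 cost=20
16. q=(31,9) nearest=4 d=17 new=(20,9) → blocked by [18,22]×[8,12], reject
17. q=(26,20) nearest=7 d=13 new=(19,17) → blocked by [18,24]×[12,16], reject
18. q=(29,14) nearest=4 d=15 new=(20,11) → blocked by [18,22]×[8,12], reject
19. q=(7,15) nearest=6 d=3 new=(7,15) → add node 10 parent=6 cost=18
20. q=(23,1) nearest=4 d=9 new=(20,1) → add node 11 parent=4 cost=25
21. q=(9,9) nearest=3 d=1 new=(9,9) → add node 12 parent=3 cost=14
22. q=(18,16) nearest=7 d=5 new=(18,16) → blocked by [18,24]×[12,16], reject
23. q=(10,8) nearest=12 d=1 new=(10,8) → add node 13 parent=12 cost=15
24. q=(21,20) nearest=7 d=9 new=(19,17) → blocked by [18,24]×[12,16], reject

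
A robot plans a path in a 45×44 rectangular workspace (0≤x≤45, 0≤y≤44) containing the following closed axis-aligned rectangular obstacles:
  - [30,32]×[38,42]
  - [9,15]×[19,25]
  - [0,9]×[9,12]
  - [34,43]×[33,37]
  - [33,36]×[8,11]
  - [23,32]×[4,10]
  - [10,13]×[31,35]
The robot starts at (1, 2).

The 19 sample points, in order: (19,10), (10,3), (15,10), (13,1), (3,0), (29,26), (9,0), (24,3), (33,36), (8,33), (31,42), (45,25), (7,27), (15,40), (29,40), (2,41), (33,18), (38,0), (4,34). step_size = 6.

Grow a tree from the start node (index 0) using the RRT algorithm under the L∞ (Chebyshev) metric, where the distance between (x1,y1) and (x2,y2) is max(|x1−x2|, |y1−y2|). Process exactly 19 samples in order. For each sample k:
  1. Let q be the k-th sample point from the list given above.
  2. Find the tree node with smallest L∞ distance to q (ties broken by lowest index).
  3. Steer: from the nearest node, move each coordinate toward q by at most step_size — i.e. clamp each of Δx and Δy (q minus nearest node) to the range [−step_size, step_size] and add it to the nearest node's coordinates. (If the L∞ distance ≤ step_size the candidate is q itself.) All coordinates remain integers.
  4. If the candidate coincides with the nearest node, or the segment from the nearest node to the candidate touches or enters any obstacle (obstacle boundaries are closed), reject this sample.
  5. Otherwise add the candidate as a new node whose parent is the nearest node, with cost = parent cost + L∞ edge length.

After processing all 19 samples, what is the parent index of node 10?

1. q=(19,10) nearest=0 d=18 new=(7,8) → add node 1 parent=0 cost=6
2. q=(10,3) nearest=1 d=5 new=(10,3) → add node 2 parent=1 cost=11
3. q=(15,10) nearest=2 d=7 new=(15,9) → add node 3 parent=2 cost=17
4. q=(13,1) nearest=2 d=3 new=(13,1) → add node 4 parent=2 cost=14
5. q=(3,0) nearest=0 d=2 new=(3,0) → add node 5 parent=0 cost=2
6. q=(29,26) nearest=3 d=17 new=(21,15) → add node 6 parent=3 cost=23
7. q=(9,0) nearest=2 d=3 new=(9,0) → add node 7 parent=2 cost=14
8. q=(24,3) nearest=3 d=9 new=(21,3) → add node 8 parent=3 cost=23
9. q=(33,36) nearest=6 d=21 new=(27,21) → add node 9 parent=6 cost=29
10. q=(8,33) nearest=6 d=18 new=(15,21) → blocked by [9,15]×[19,25], reject
11. q=(31,42) nearest=9 d=21 new=(31,27) → add node 10 parent=9 cost=35
12. q=(45,25) nearest=10 d=14 new=(37,25) → add node 11 parent=10 cost=41
13. q=(7,27) nearest=6 d=14 new=(15,21) → blocked by [9,15]×[19,25], reject
14. q=(15,40) nearest=10 d=16 new=(25,33) → add node 12 parent=10 cost=41
15. q=(29,40) nearest=12 d=7 new=(29,39) → add node 13 parent=12 cost=47
16. q=(2,41) nearest=12 d=23 new=(19,39) → add node 14 parent=12 cost=47
17. q=(33,18) nearest=9 d=6 new=(33,18) → add node 15 parent=9 cost=35
18. q=(38,0) nearest=6 d=17 new=(27,9) → blocked by [23,32]×[4,10], reject
19. q=(4,34) nearest=14 d=15 new=(13,34) → blocked by [10,13]×[31,35], reject

Parent of node 10: 9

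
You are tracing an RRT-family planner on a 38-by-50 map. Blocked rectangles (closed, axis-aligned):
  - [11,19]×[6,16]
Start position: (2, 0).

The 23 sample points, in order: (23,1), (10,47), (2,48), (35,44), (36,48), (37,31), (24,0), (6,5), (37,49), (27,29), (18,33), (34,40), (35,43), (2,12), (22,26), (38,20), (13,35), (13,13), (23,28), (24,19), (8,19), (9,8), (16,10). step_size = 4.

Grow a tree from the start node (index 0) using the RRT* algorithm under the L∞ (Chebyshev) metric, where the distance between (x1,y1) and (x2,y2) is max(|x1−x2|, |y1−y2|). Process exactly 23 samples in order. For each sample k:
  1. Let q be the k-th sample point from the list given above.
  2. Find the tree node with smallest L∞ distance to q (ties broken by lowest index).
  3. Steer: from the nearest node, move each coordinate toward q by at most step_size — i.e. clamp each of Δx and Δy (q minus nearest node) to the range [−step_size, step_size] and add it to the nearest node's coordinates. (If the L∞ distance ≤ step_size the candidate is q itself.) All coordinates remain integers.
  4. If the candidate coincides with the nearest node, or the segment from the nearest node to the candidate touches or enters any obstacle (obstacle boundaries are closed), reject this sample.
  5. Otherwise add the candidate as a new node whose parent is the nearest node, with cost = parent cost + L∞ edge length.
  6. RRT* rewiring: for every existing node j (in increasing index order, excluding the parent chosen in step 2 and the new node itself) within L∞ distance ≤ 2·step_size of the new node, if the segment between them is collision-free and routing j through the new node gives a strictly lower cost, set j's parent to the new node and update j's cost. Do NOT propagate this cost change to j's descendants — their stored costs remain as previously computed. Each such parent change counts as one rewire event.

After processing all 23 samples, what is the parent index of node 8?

Parent of node 8: 5

1. q=(23,1) nearest=0 d=21 new=(6,1) → add node 1 parent=0 cost=4
2. q=(10,47) nearest=1 d=46 new=(10,5) → add node 2 parent=1 cost=8
3. q=(2,48) nearest=2 d=43 new=(6,9) → add node 3 parent=2 cost=12
4. q=(35,44) nearest=3 d=35 new=(10,13) → add node 4 parent=3 cost=16
5. q=(36,48) nearest=4 d=35 new=(14,17) → blocked by [11,19]×[6,16], reject
6. q=(37,31) nearest=2 d=27 new=(14,9) → blocked by [11,19]×[6,16], reject
7. q=(24,0) nearest=2 d=14 new=(14,1) → add node 5 parent=2 cost=12
8. q=(6,5) nearest=1 d=4 new=(6,5) → add node 6 parent=1 cost=8
9. q=(37,49) nearest=4 d=36 new=(14,17) → blocked by [11,19]×[6,16], reject
10. q=(27,29) nearest=4 d=17 new=(14,17) → blocked by [11,19]×[6,16], reject
11. q=(18,33) nearest=4 d=20 new=(14,17) → blocked by [11,19]×[6,16], reject
12. q=(34,40) nearest=4 d=27 new=(14,17) → blocked by [11,19]×[6,16], reject
13. q=(35,43) nearest=4 d=30 new=(14,17) → blocked by [11,19]×[6,16], reject
14. q=(2,12) nearest=3 d=4 new=(2,12) → add node 7 parent=3 cost=16
15. q=(22,26) nearest=4 d=13 new=(14,17) → blocked by [11,19]×[6,16], reject
16. q=(38,20) nearest=5 d=24 new=(18,5) → add node 8 parent=5 cost=16
17. q=(13,35) nearest=4 d=22 new=(13,17) → blocked by [11,19]×[6,16], reject
18. q=(13,13) nearest=4 d=3 new=(13,13) → blocked by [11,19]×[6,16], reject
19. q=(23,28) nearest=4 d=15 new=(14,17) → blocked by [11,19]×[6,16], reject
20. q=(24,19) nearest=2 d=14 new=(14,9) → blocked by [11,19]×[6,16], reject
21. q=(8,19) nearest=4 d=6 new=(8,17) → add node 9 parent=4 cost=20
22. q=(9,8) nearest=2 d=3 new=(9,8) → add node 10 parent=2 cost=11
23. q=(16,10) nearest=8 d=5 new=(16,9) → blocked by [11,19]×[6,16], reject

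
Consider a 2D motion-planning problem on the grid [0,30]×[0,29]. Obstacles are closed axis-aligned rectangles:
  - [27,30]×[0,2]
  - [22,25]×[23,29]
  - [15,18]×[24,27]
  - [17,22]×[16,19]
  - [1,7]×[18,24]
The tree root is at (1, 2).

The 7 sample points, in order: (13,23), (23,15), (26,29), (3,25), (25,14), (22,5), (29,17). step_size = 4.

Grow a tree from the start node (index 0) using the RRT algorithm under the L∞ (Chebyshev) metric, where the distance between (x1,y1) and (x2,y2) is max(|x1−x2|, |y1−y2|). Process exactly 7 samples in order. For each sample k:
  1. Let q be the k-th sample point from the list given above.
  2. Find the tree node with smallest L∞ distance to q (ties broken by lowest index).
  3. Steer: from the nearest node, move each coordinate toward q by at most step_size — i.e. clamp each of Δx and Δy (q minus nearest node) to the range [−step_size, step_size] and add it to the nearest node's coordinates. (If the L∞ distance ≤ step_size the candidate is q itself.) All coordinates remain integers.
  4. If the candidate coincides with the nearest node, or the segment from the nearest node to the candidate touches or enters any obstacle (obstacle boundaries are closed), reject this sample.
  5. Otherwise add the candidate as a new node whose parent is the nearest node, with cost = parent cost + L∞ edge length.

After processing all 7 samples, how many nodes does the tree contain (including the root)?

1. q=(13,23) nearest=0 d=21 new=(5,6) → add node 1 parent=0 cost=4
2. q=(23,15) nearest=1 d=18 new=(9,10) → add node 2 parent=1 cost=8
3. q=(26,29) nearest=2 d=19 new=(13,14) → add node 3 parent=2 cost=12
4. q=(3,25) nearest=3 d=11 new=(9,18) → add node 4 parent=3 cost=16
5. q=(25,14) nearest=3 d=12 new=(17,14) → add node 5 parent=3 cost=16
6. q=(22,5) nearest=3 d=9 new=(17,10) → add node 6 parent=3 cost=16
7. q=(29,17) nearest=5 d=12 new=(21,17) → blocked by [17,22]×[16,19], reject

Node count: 7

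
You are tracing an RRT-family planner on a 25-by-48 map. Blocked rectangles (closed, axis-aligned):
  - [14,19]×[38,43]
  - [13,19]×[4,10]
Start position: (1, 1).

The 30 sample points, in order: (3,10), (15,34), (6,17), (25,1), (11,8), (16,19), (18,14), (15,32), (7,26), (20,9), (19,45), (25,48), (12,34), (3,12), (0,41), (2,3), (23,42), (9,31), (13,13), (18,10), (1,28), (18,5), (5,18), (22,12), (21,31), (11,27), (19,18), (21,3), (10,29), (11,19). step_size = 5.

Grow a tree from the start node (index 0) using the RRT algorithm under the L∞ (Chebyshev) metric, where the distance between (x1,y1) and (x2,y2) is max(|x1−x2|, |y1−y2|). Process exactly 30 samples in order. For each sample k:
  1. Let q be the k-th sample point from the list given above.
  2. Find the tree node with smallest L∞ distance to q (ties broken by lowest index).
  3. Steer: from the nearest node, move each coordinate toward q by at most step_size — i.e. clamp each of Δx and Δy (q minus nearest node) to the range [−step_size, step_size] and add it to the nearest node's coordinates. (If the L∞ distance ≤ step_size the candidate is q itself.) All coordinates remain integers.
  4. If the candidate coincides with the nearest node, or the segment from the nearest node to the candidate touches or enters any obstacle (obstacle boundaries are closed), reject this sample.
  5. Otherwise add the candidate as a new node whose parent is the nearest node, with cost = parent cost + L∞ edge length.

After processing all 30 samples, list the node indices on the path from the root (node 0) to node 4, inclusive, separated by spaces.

1. q=(3,10) nearest=0 d=9 new=(3,6) → add node 1 parent=0 cost=5
2. q=(15,34) nearest=1 d=28 new=(8,11) → add node 2 parent=1 cost=10
3. q=(6,17) nearest=2 d=6 new=(6,16) → add node 3 parent=2 cost=15
4. q=(25,1) nearest=2 d=17 new=(13,6) → blocked by [13,19]×[4,10], reject
5. q=(11,8) nearest=2 d=3 new=(11,8) → add node 4 parent=2 cost=13
6. q=(16,19) nearest=2 d=8 new=(13,16) → add node 5 parent=2 cost=15
7. q=(18,14) nearest=5 d=5 new=(18,14) → add node 6 parent=5 cost=20
8. q=(15,32) nearest=3 d=16 new=(11,21) → add node 7 parent=3 cost=20
9. q=(7,26) nearest=7 d=5 new=(7,26) → add node 8 parent=7 cost=25
10. q=(20,9) nearest=6 d=5 new=(20,9) → add node 9 parent=6 cost=25
11. q=(19,45) nearest=8 d=19 new=(12,31) → add node 10 parent=8 cost=30
12. q=(25,48) nearest=10 d=17 new=(17,36) → add node 11 parent=10 cost=35
13. q=(12,34) nearest=10 d=3 new=(12,34) → add node 12 parent=10 cost=33
14. q=(3,12) nearest=3 d=4 new=(3,12) → add node 13 parent=3 cost=19
15. q=(0,41) nearest=10 d=12 new=(7,36) → add node 14 parent=10 cost=35
16. q=(2,3) nearest=0 d=2 new=(2,3) → add node 15 parent=0 cost=2
17. q=(23,42) nearest=11 d=6 new=(22,41) → blocked by [14,19]×[38,43], reject
18. q=(9,31) nearest=10 d=3 new=(9,31) → add node 16 parent=10 cost=33
19. q=(13,13) nearest=5 d=3 new=(13,13) → add node 17 parent=5 cost=18
20. q=(18,10) nearest=9 d=2 new=(18,10) → blocked by [13,19]×[4,10], reject
21. q=(1,28) nearest=8 d=6 new=(2,28) → add node 18 parent=8 cost=30
22. q=(18,5) nearest=9 d=4 new=(18,5) → blocked by [13,19]×[4,10], reject
23. q=(5,18) nearest=3 d=2 new=(5,18) → add node 19 parent=3 cost=17
24. q=(22,12) nearest=9 d=3 new=(22,12) → add node 20 parent=9 cost=28
25. q=(21,31) nearest=11 d=5 new=(21,31) → add node 21 parent=11 cost=40
26. q=(11,27) nearest=8 d=4 new=(11,27) → add node 22 parent=8 cost=29
27. q=(19,18) nearest=6 d=4 new=(19,18) → add node 23 parent=6 cost=24
28. q=(21,3) nearest=9 d=6 new=(21,4) → add node 24 parent=9 cost=30
29. q=(10,29) nearest=10 d=2 new=(10,29) → add node 25 parent=10 cost=32
30. q=(11,19) nearest=7 d=2 new=(11,19) → add node 26 parent=7 cost=22

Path: 0 1 2 4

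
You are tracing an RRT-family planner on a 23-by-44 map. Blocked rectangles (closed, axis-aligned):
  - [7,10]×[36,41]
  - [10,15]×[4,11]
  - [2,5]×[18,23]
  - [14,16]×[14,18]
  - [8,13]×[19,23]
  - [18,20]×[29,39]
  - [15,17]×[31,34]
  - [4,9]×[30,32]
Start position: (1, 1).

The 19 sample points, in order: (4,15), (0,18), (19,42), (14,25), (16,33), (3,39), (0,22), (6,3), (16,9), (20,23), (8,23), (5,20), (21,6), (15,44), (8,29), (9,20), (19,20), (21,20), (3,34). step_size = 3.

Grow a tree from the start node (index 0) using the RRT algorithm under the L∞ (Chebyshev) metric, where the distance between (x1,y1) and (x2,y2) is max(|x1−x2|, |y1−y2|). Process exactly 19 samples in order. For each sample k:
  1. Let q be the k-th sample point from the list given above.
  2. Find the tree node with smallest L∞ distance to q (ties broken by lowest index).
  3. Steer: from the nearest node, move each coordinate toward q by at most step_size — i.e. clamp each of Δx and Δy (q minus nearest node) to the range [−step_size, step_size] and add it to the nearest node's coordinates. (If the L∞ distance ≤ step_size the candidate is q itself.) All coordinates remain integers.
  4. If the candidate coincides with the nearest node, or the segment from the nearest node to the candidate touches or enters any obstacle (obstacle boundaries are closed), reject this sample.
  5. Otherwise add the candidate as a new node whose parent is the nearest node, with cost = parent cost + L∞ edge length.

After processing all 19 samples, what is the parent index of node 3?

1. q=(4,15) nearest=0 d=14 new=(4,4) → add node 1 parent=0 cost=3
2. q=(0,18) nearest=1 d=14 new=(1,7) → add node 2 parent=1 cost=6
3. q=(19,42) nearest=2 d=35 new=(4,10) → add node 3 parent=2 cost=9
4. q=(14,25) nearest=3 d=15 new=(7,13) → add node 4 parent=3 cost=12
5. q=(16,33) nearest=4 d=20 new=(10,16) → add node 5 parent=4 cost=15
6. q=(3,39) nearest=5 d=23 new=(7,19) → add node 6 parent=5 cost=18
7. q=(0,22) nearest=6 d=7 new=(4,22) → blocked by [2,5]×[18,23], reject
8. q=(6,3) nearest=1 d=2 new=(6,3) → add node 7 parent=1 cost=5
9. q=(16,9) nearest=5 d=7 new=(13,13) → add node 8 parent=5 cost=18
10. q=(20,23) nearest=5 d=10 new=(13,19) → blocked by [8,13]×[19,23], reject
11. q=(8,23) nearest=6 d=4 new=(8,22) → blocked by [8,13]×[19,23], reject
12. q=(5,20) nearest=6 d=2 new=(5,20) → blocked by [2,5]×[18,23], reject
13. q=(21,6) nearest=8 d=8 new=(16,10) → blocked by [10,15]×[4,11], reject
14. q=(15,44) nearest=6 d=25 new=(10,22) → blocked by [8,13]×[19,23], reject
15. q=(8,29) nearest=6 d=10 new=(8,22) → blocked by [8,13]×[19,23], reject
16. q=(9,20) nearest=6 d=2 new=(9,20) → blocked by [8,13]×[19,23], reject
17. q=(19,20) nearest=8 d=7 new=(16,16) → blocked by [14,16]×[14,18], reject
18. q=(21,20) nearest=8 d=8 new=(16,16) → blocked by [14,16]×[14,18], reject
19. q=(3,34) nearest=6 d=15 new=(4,22) → blocked by [2,5]×[18,23], reject

Parent of node 3: 2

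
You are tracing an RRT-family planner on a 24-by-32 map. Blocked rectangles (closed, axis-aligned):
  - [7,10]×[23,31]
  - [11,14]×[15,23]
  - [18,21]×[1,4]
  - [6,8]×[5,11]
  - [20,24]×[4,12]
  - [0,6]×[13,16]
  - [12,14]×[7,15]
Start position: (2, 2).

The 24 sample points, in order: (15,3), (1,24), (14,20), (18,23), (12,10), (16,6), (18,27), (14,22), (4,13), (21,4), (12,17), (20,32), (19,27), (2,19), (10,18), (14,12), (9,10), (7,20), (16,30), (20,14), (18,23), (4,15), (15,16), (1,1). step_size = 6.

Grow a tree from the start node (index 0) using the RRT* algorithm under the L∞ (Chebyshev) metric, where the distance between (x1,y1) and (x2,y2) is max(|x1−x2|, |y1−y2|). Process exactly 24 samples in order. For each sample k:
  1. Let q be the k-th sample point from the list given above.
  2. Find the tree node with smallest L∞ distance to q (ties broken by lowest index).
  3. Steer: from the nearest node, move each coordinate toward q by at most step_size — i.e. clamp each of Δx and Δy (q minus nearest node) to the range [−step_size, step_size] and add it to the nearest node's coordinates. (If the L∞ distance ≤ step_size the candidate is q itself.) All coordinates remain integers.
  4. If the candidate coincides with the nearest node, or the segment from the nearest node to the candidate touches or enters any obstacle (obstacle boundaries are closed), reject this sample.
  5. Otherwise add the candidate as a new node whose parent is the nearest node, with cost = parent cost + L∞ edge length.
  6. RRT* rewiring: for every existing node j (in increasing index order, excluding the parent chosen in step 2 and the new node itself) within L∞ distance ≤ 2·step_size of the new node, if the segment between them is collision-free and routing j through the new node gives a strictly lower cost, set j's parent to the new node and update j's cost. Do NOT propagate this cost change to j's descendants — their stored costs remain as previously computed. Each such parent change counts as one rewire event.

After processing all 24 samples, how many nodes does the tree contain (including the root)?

1. q=(15,3) nearest=0 d=13 new=(8,3) → add node 1 parent=0 cost=6
2. q=(1,24) nearest=1 d=21 new=(2,9) → blocked by [6,8]×[5,11], reject
3. q=(14,20) nearest=1 d=17 new=(14,9) → blocked by [12,14]×[7,15], reject
4. q=(18,23) nearest=1 d=20 new=(14,9) → blocked by [12,14]×[7,15], reject
5. q=(12,10) nearest=1 d=7 new=(12,9) → blocked by [12,14]×[7,15], reject
6. q=(16,6) nearest=1 d=8 new=(14,6) → add node 2 parent=1 cost=12
7. q=(18,27) nearest=2 d=21 new=(18,12) → add node 3 parent=2 cost=18
8. q=(14,22) nearest=3 d=10 new=(14,18) → blocked by [11,14]×[15,23], reject
9. q=(4,13) nearest=1 d=10 new=(4,9) → blocked by [6,8]×[5,11], reject
10. q=(21,4) nearest=2 d=7 new=(20,4) → blocked by [18,21]×[1,4], reject
11. q=(12,17) nearest=3 d=6 new=(12,17) → blocked by [11,14]×[15,23], reject
12. q=(20,32) nearest=3 d=20 new=(20,18) → add node 4 parent=3 cost=24
13. q=(19,27) nearest=4 d=9 new=(19,24) → add node 5 parent=4 cost=30
14. q=(2,19) nearest=2 d=13 new=(8,12) → blocked by [12,14]×[7,15], reject
15. q=(10,18) nearest=3 d=8 new=(12,18) → blocked by [11,14]×[15,23], reject
16. q=(14,12) nearest=3 d=4 new=(14,12) → blocked by [12,14]×[7,15], reject
17. q=(9,10) nearest=2 d=5 new=(9,10) → blocked by [12,14]×[7,15], reject
18. q=(7,20) nearest=3 d=11 new=(12,18) → blocked by [11,14]×[15,23], reject
19. q=(16,30) nearest=5 d=6 new=(16,30) → add node 6 parent=5 cost=36
20. q=(20,14) nearest=3 d=2 new=(20,14) → add node 7 parent=3 cost=20
21. q=(18,23) nearest=5 d=1 new=(18,23) → add node 8 parent=5 cost=31
22. q=(4,15) nearest=2 d=10 new=(8,12) → blocked by [12,14]×[7,15], reject
23. q=(15,16) nearest=3 d=4 new=(15,16) → add node 9 parent=3 cost=22; rewire 8→9 (29<31)
24. q=(1,1) nearest=0 d=1 new=(1,1) → add node 10 parent=0 cost=1

Node count: 11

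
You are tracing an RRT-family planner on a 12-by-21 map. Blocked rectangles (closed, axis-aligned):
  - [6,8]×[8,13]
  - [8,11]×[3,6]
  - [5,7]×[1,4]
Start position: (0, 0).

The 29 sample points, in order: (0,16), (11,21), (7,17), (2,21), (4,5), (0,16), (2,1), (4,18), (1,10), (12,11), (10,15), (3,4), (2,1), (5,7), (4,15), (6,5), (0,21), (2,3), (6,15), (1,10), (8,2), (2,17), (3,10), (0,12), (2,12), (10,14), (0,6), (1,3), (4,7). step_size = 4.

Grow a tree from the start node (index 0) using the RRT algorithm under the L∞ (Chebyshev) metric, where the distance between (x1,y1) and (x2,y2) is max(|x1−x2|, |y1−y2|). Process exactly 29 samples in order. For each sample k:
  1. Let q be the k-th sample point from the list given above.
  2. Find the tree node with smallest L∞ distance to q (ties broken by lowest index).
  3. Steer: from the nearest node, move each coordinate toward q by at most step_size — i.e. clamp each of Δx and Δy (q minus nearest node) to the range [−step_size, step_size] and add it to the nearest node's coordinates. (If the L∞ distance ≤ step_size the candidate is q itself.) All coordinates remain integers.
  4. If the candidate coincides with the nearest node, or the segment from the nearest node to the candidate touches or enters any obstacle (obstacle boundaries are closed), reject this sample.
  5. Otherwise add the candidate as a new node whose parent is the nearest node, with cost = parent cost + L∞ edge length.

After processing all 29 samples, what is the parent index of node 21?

1. q=(0,16) nearest=0 d=16 new=(0,4) → add node 1 parent=0 cost=4
2. q=(11,21) nearest=1 d=17 new=(4,8) → add node 2 parent=1 cost=8
3. q=(7,17) nearest=2 d=9 new=(7,12) → blocked by [6,8]×[8,13], reject
4. q=(2,21) nearest=2 d=13 new=(2,12) → add node 3 parent=2 cost=12
5. q=(4,5) nearest=2 d=3 new=(4,5) → add node 4 parent=2 cost=11
6. q=(0,16) nearest=3 d=4 new=(0,16) → add node 5 parent=3 cost=16
7. q=(2,1) nearest=0 d=2 new=(2,1) → add node 6 parent=0 cost=2
8. q=(4,18) nearest=5 d=4 new=(4,18) → add node 7 parent=5 cost=20
9. q=(1,10) nearest=3 d=2 new=(1,10) → add node 8 parent=3 cost=14
10. q=(12,11) nearest=2 d=8 new=(8,11) → blocked by [6,8]×[8,13], reject
11. q=(10,15) nearest=7 d=6 new=(8,15) → add node 9 parent=7 cost=24
12. q=(3,4) nearest=4 d=1 new=(3,4) → add node 10 parent=4 cost=12
13. q=(2,1) nearest=6 d=0 → coincident, reject
14. q=(5,7) nearest=2 d=1 new=(5,7) → add node 11 parent=2 cost=9
15. q=(4,15) nearest=3 d=3 new=(4,15) → add node 12 parent=3 cost=15
16. q=(6,5) nearest=4 d=2 new=(6,5) → add node 13 parent=4 cost=13
17. q=(0,21) nearest=7 d=4 new=(0,21) → add node 14 parent=7 cost=24
18. q=(2,3) nearest=10 d=1 new=(2,3) → add node 15 parent=10 cost=13
19. q=(6,15) nearest=9 d=2 new=(6,15) → add node 16 parent=9 cost=26
20. q=(1,10) nearest=8 d=0 → coincident, reject
21. q=(8,2) nearest=13 d=3 new=(8,2) → blocked by [5,7]×[1,4], reject
22. q=(2,17) nearest=5 d=2 new=(2,17) → add node 17 parent=5 cost=18
23. q=(3,10) nearest=2 d=2 new=(3,10) → add node 18 parent=2 cost=10
24. q=(0,12) nearest=3 d=2 new=(0,12) → add node 19 parent=3 cost=14
25. q=(2,12) nearest=3 d=0 → coincident, reject
26. q=(10,14) nearest=9 d=2 new=(10,14) → add node 20 parent=9 cost=26
27. q=(0,6) nearest=1 d=2 new=(0,6) → add node 21 parent=1 cost=6
28. q=(1,3) nearest=1 d=1 new=(1,3) → add node 22 parent=1 cost=5
29. q=(4,7) nearest=2 d=1 new=(4,7) → add node 23 parent=2 cost=9

Parent of node 21: 1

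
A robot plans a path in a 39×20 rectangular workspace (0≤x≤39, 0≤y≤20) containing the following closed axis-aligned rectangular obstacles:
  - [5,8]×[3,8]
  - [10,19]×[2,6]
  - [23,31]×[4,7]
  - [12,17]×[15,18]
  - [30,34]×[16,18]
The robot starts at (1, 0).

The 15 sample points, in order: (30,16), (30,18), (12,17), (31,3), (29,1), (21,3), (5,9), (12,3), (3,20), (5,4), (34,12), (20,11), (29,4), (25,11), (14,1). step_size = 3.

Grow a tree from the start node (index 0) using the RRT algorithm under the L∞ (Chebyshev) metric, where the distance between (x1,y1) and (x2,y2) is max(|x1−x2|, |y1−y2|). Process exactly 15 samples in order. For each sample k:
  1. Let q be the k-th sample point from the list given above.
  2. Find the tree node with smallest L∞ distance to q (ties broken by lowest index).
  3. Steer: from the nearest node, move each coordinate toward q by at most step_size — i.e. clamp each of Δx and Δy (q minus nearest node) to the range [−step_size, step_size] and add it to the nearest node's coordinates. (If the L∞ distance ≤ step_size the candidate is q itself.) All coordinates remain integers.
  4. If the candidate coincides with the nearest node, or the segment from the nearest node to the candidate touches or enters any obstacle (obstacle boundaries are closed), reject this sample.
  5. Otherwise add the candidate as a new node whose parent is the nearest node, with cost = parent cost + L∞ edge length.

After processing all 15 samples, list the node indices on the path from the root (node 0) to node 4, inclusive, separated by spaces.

1. q=(30,16) nearest=0 d=29 new=(4,3) → add node 1 parent=0 cost=3
2. q=(30,18) nearest=1 d=26 new=(7,6) → blocked by [5,8]×[3,8], reject
3. q=(12,17) nearest=1 d=14 new=(7,6) → blocked by [5,8]×[3,8], reject
4. q=(31,3) nearest=1 d=27 new=(7,3) → blocked by [5,8]×[3,8], reject
5. q=(29,1) nearest=1 d=25 new=(7,1) → add node 2 parent=1 cost=6
6. q=(21,3) nearest=2 d=14 new=(10,3) → blocked by [10,19]×[2,6], reject
7. q=(5,9) nearest=1 d=6 new=(5,6) → blocked by [5,8]×[3,8], reject
8. q=(12,3) nearest=2 d=5 new=(10,3) → blocked by [10,19]×[2,6], reject
9. q=(3,20) nearest=1 d=17 new=(3,6) → add node 3 parent=1 cost=6
10. q=(5,4) nearest=1 d=1 new=(5,4) → blocked by [5,8]×[3,8], reject
11. q=(34,12) nearest=2 d=27 new=(10,4) → blocked by [10,19]×[2,6], reject
12. q=(20,11) nearest=2 d=13 new=(10,4) → blocked by [10,19]×[2,6], reject
13. q=(29,4) nearest=2 d=22 new=(10,4) → blocked by [10,19]×[2,6], reject
14. q=(25,11) nearest=2 d=18 new=(10,4) → blocked by [10,19]×[2,6], reject
15. q=(14,1) nearest=2 d=7 new=(10,1) → add node 4 parent=2 cost=9

Path: 0 1 2 4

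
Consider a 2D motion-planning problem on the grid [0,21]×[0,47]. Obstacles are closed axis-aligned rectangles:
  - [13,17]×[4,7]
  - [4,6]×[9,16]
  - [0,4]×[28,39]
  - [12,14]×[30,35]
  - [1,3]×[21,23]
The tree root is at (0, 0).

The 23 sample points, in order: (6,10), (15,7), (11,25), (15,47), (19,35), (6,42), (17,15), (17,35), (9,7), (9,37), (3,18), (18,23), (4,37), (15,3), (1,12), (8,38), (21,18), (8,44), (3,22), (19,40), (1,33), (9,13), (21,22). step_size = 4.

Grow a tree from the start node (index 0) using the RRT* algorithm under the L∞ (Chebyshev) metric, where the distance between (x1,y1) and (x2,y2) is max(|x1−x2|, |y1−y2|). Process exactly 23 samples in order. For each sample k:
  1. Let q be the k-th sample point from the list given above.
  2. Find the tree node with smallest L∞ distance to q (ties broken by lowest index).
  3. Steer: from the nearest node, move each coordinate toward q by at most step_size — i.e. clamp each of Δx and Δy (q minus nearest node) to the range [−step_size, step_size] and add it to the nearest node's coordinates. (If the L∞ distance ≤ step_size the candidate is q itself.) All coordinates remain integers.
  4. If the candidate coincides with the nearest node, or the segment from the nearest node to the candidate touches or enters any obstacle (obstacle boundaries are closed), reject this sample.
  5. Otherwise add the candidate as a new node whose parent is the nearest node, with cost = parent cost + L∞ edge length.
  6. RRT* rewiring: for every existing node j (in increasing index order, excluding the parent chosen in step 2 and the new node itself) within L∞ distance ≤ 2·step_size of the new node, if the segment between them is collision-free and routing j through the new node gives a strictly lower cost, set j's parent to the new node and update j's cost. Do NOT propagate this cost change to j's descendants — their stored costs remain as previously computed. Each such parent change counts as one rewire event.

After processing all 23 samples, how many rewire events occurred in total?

1. q=(6,10) nearest=0 d=10 new=(4,4) → add node 1 parent=0 cost=4
2. q=(15,7) nearest=1 d=11 new=(8,7) → add node 2 parent=1 cost=8
3. q=(11,25) nearest=2 d=18 new=(11,11) → add node 3 parent=2 cost=12
4. q=(15,47) nearest=3 d=36 new=(15,15) → add node 4 parent=3 cost=16
5. q=(19,35) nearest=4 d=20 new=(19,19) → add node 5 parent=4 cost=20
6. q=(6,42) nearest=5 d=23 new=(15,23) → add node 6 parent=5 cost=24
7. q=(17,15) nearest=4 d=2 new=(17,15) → add node 7 parent=4 cost=18
8. q=(17,35) nearest=6 d=12 new=(17,27) → add node 8 parent=6 cost=28
9. q=(9,7) nearest=2 d=1 new=(9,7) → add node 9 parent=2 cost=9; rewire 7→9 (17<18)
10. q=(9,37) nearest=8 d=10 new=(13,31) → blocked by [12,14]×[30,35], reject
11. q=(3,18) nearest=3 d=8 new=(7,15) → add node 10 parent=3 cost=16
12. q=(18,23) nearest=6 d=3 new=(18,23) → add node 11 parent=6 cost=27
13. q=(4,37) nearest=8 d=13 new=(13,31) → blocked by [12,14]×[30,35], reject
14. q=(15,3) nearest=9 d=6 new=(13,3) → add node 12 parent=9 cost=13
15. q=(1,12) nearest=10 d=6 new=(3,12) → blocked by [4,6]×[9,16], reject
16. q=(8,38) nearest=8 d=11 new=(13,31) → blocked by [12,14]×[30,35], reject
17. q=(21,18) nearest=5 d=2 new=(21,18) → add node 13 parent=5 cost=22
18. q=(8,44) nearest=8 d=17 new=(13,31) → blocked by [12,14]×[30,35], reject
19. q=(3,22) nearest=10 d=7 new=(3,19) → blocked by [4,6]×[9,16], reject
20. q=(19,40) nearest=8 d=13 new=(19,31) → add node 14 parent=8 cost=32
21. q=(1,33) nearest=6 d=14 new=(11,27) → add node 15 parent=6 cost=28
22. q=(9,13) nearest=3 d=2 new=(9,13) → add node 16 parent=3 cost=14
23. q=(21,22) nearest=5 d=3 new=(21,22) → add node 17 parent=5 cost=23; rewire 11→17 (26<27)

Rewire events: 2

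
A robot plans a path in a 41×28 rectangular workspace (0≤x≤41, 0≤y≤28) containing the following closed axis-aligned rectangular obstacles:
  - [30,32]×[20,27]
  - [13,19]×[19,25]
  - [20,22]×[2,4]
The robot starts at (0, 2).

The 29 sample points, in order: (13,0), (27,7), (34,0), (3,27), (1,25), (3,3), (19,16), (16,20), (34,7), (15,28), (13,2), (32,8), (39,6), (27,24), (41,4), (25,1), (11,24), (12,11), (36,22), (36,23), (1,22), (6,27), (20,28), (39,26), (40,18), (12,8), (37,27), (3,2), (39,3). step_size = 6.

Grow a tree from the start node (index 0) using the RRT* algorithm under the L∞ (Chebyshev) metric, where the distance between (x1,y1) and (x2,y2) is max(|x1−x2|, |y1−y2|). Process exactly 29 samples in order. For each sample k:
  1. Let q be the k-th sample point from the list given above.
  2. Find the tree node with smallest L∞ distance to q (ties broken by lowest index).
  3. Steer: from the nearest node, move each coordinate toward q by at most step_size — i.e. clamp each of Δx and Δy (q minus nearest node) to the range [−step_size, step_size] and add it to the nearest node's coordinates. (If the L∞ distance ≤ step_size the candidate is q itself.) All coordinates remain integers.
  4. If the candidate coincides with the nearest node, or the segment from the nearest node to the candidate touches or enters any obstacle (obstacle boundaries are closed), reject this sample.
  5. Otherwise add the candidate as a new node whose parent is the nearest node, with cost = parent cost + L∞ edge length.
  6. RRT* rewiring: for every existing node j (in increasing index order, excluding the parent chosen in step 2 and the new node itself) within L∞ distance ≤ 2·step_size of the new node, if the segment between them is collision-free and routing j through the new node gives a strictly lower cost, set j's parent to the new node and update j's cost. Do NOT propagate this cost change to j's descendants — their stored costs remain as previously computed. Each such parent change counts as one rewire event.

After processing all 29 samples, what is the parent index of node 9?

1. q=(13,0) nearest=0 d=13 new=(6,0) → add node 1 parent=0 cost=6
2. q=(27,7) nearest=1 d=21 new=(12,6) → add node 2 parent=1 cost=12
3. q=(34,0) nearest=2 d=22 new=(18,0) → add node 3 parent=2 cost=18
4. q=(3,27) nearest=2 d=21 new=(6,12) → add node 4 parent=2 cost=18
5. q=(1,25) nearest=4 d=13 new=(1,18) → add node 5 parent=4 cost=24
6. q=(3,3) nearest=0 d=3 new=(3,3) → add node 6 parent=0 cost=3; rewire 4→6 (12<18)
7. q=(19,16) nearest=2 d=10 new=(18,12) → add node 7 parent=2 cost=18
8. q=(16,20) nearest=7 d=8 new=(16,18) → add node 8 parent=7 cost=24
9. q=(34,7) nearest=3 d=16 new=(24,6) → blocked by [20,22]×[2,4], reject
10. q=(15,28) nearest=8 d=10 new=(15,24) → blocked by [13,19]×[19,25], reject
11. q=(13,2) nearest=2 d=4 new=(13,2) → add node 9 parent=2 cost=16
12. q=(32,8) nearest=3 d=14 new=(24,6) → blocked by [20,22]×[2,4], reject
13. q=(39,6) nearest=3 d=21 new=(24,6) → blocked by [20,22]×[2,4], reject
14. q=(27,24) nearest=8 d=11 new=(22,24) → blocked by [13,19]×[19,25], reject
15. q=(41,4) nearest=3 d=23 new=(24,4) → blocked by [20,22]×[2,4], reject
16. q=(25,1) nearest=3 d=7 new=(24,1) → add node 10 parent=3 cost=24
17. q=(11,24) nearest=8 d=6 new=(11,24) → blocked by [13,19]×[19,25], reject
18. q=(12,11) nearest=2 d=5 new=(12,11) → add node 11 parent=2 cost=17
19. q=(36,22) nearest=7 d=18 new=(24,18) → add node 12 parent=7 cost=24
20. q=(36,23) nearest=12 d=12 new=(30,23) → blocked by [30,32]×[20,27], reject
21. q=(1,22) nearest=5 d=4 new=(1,22) → add node 13 parent=5 cost=28
22. q=(6,27) nearest=13 d=5 new=(6,27) → add node 14 parent=13 cost=33
23. q=(20,28) nearest=8 d=10 new=(20,24) → blocked by [13,19]×[19,25], reject
24. q=(39,26) nearest=12 d=15 new=(30,24) → blocked by [30,32]×[20,27], reject
25. q=(40,18) nearest=12 d=16 new=(30,18) → add node 15 parent=12 cost=30
26. q=(12,8) nearest=2 d=2 new=(12,8) → add node 16 parent=2 cost=14
27. q=(37,27) nearest=15 d=9 new=(36,24) → blocked by [30,32]×[20,27], reject
28. q=(3,2) nearest=6 d=1 new=(3,2) → add node 17 parent=6 cost=4; rewire 9→17 (14<16); rewire 11→17 (13<17); rewire 16→17 (13<14)
29. q=(39,3) nearest=10 d=15 new=(30,3) → add node 18 parent=10 cost=30

Parent of node 9: 17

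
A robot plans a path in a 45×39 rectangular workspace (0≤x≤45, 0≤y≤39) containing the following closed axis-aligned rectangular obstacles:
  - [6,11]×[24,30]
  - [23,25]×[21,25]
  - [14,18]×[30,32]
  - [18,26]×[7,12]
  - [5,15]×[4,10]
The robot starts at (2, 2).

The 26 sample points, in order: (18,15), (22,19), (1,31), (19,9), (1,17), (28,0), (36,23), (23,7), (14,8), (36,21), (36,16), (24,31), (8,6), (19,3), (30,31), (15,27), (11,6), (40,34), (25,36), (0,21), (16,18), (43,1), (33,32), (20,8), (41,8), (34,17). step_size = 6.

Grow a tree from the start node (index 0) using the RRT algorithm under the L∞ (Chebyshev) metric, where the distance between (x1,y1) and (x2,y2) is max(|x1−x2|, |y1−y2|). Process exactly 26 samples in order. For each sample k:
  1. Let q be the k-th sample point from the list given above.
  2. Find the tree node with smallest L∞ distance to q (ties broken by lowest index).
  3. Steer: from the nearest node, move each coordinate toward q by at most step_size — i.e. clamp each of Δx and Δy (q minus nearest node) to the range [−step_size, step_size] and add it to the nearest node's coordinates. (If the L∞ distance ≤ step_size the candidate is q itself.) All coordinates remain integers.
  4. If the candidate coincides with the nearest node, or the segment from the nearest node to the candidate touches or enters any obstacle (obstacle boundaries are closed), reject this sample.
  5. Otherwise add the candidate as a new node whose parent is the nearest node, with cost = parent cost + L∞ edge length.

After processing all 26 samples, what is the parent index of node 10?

Parent of node 10: 2

1. q=(18,15) nearest=0 d=16 new=(8,8) → blocked by [5,15]×[4,10], reject
2. q=(22,19) nearest=0 d=20 new=(8,8) → blocked by [5,15]×[4,10], reject
3. q=(1,31) nearest=0 d=29 new=(1,8) → add node 1 parent=0 cost=6
4. q=(19,9) nearest=0 d=17 new=(8,8) → blocked by [5,15]×[4,10], reject
5. q=(1,17) nearest=1 d=9 new=(1,14) → add node 2 parent=1 cost=12
6. q=(28,0) nearest=0 d=26 new=(8,0) → add node 3 parent=0 cost=6
7. q=(36,23) nearest=3 d=28 new=(14,6) → blocked by [5,15]×[4,10], reject
8. q=(23,7) nearest=3 d=15 new=(14,6) → blocked by [5,15]×[4,10], reject
9. q=(14,8) nearest=3 d=8 new=(14,6) → blocked by [5,15]×[4,10], reject
10. q=(36,21) nearest=3 d=28 new=(14,6) → blocked by [5,15]×[4,10], reject
11. q=(36,16) nearest=3 d=28 new=(14,6) → blocked by [5,15]×[4,10], reject
12. q=(24,31) nearest=1 d=23 new=(7,14) → add node 4 parent=1 cost=12
13. q=(8,6) nearest=0 d=6 new=(8,6) → blocked by [5,15]×[4,10], reject
14. q=(19,3) nearest=3 d=11 new=(14,3) → add node 5 parent=3 cost=12
15. q=(30,31) nearest=4 d=23 new=(13,20) → add node 6 parent=4 cost=18
16. q=(15,27) nearest=6 d=7 new=(15,26) → add node 7 parent=6 cost=24
17. q=(11,6) nearest=5 d=3 new=(11,6) → blocked by [5,15]×[4,10], reject
18. q=(40,34) nearest=7 d=25 new=(21,32) → add node 8 parent=7 cost=30
19. q=(25,36) nearest=8 d=4 new=(25,36) → add node 9 parent=8 cost=34
20. q=(0,21) nearest=2 d=7 new=(0,20) → add node 10 parent=2 cost=18
21. q=(16,18) nearest=6 d=3 new=(16,18) → add node 11 parent=6 cost=21
22. q=(43,1) nearest=11 d=27 new=(22,12) → blocked by [18,26]×[7,12], reject
23. q=(33,32) nearest=9 d=8 new=(31,32) → add node 12 parent=9 cost=40
24. q=(20,8) nearest=5 d=6 new=(20,8) → blocked by [18,26]×[7,12], reject
25. q=(41,8) nearest=8 d=24 new=(27,26) → add node 13 parent=8 cost=36
26. q=(34,17) nearest=13 d=9 new=(33,20) → add node 14 parent=13 cost=42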